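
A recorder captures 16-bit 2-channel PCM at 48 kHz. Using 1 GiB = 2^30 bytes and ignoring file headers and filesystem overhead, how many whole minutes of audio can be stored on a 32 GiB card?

Uncompressed byte rate = 48,000 × 2 × 2 = 192,000 bytes/s.
Capacity = 32 × 1,073,741,824 = 34,359,738,368 bytes.
34,359,738,368 / 192,000 ≈ 178956.97 s → 2,982 minutes.

2,982 minutes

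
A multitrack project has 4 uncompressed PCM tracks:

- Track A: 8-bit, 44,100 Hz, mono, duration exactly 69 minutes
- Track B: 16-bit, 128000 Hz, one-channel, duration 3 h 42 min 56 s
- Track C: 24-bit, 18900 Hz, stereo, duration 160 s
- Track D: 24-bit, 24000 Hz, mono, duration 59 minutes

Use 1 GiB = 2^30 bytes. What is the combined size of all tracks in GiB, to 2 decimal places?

Track A: exactly 69 minutes = 4,140 s; 44,100 × 4,140 × 1 × 1 = 182,574,000 bytes.
Track B: 3 h 42 min 56 s = 13,376 s; 128,000 × 13,376 × 2 × 1 = 3,424,256,000 bytes.
Track C: 18,900 × 160 × 3 × 2 = 18,144,000 bytes.
Track D: 59 minutes = 3,540 s; 24,000 × 3,540 × 3 × 1 = 254,880,000 bytes.
Total = 3,879,854,000 bytes = 3.61 GiB.

3.61 GiB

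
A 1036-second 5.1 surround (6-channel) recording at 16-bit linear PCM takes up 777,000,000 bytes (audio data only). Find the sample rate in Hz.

62,500 Hz

Bytes = sample_rate × seconds × bytes_per_sample × channels.
sample_rate = 777,000,000 / (1,036 × 2 × 6) = 777,000,000 / 12,432 = 62,500 Hz.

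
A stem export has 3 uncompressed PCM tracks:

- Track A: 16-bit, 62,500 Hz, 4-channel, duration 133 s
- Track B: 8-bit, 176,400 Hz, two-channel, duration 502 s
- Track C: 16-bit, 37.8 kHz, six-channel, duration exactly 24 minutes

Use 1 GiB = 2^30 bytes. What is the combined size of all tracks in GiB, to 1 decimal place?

Track A: 62,500 × 133 × 2 × 4 = 66,500,000 bytes.
Track B: 176,400 × 502 × 1 × 2 = 177,105,600 bytes.
Track C: exactly 24 minutes = 1,440 s; 37,800 × 1,440 × 2 × 6 = 653,184,000 bytes.
Total = 896,789,600 bytes = 0.8 GiB.

0.8 GiB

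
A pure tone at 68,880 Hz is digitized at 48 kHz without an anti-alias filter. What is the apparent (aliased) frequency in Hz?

20,880 Hz

Nyquist = 48,000/2 = 24,000 Hz; 68,880 Hz exceeds it.
Alias = |68,880 − 1×48,000| = |68,880 − 48,000| = 20,880 Hz.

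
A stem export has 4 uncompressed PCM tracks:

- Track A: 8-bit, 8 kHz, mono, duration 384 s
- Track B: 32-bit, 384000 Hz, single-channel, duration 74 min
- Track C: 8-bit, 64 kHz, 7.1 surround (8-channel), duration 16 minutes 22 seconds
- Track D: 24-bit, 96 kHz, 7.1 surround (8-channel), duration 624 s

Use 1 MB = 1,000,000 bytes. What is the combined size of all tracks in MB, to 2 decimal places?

Track A: 8,000 × 384 × 1 × 1 = 3,072,000 bytes.
Track B: 74 min = 4,440 s; 384,000 × 4,440 × 4 × 1 = 6,819,840,000 bytes.
Track C: 16 minutes 22 seconds = 982 s; 64,000 × 982 × 1 × 8 = 502,784,000 bytes.
Track D: 96,000 × 624 × 3 × 8 = 1,437,696,000 bytes.
Total = 8,763,392,000 bytes = 8763.39 MB.

8763.39 MB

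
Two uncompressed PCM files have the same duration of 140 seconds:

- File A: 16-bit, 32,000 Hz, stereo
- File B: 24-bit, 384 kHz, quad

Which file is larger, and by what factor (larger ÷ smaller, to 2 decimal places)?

File B, by a factor of 36.00

File A: 32,000 × 2 × 2 = 128,000 bytes/s.
File B: 384,000 × 3 × 4 = 4,608,000 bytes/s.
File B is larger; ratio = 645,120,000 / 17,920,000 = 36.00.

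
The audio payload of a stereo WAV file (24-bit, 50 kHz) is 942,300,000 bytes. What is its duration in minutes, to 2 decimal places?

Byte rate = 50,000 × 3 × 2 = 300,000 bytes/s.
Duration = 942,300,000 / 300,000 = 3,141 s.
3,141 s / 60 = 52.35 minutes.

52.35 minutes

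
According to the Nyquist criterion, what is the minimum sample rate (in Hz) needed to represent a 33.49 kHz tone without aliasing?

Minimum sample rate = 2 × 33,490 Hz = 66,980 Hz.

66,980 Hz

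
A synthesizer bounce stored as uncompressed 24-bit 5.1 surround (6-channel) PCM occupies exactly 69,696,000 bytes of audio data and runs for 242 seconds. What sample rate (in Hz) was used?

Bytes = sample_rate × seconds × bytes_per_sample × channels.
sample_rate = 69,696,000 / (242 × 3 × 6) = 69,696,000 / 4,356 = 16,000 Hz.

16,000 Hz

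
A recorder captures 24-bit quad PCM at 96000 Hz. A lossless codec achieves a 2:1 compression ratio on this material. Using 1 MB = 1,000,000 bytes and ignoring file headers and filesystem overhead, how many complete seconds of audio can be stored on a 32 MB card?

Uncompressed byte rate = 96,000 × 3 × 4 = 1,152,000 bytes/s.
After 2:1 compression, effective rate ≈ 576000 bytes/s.
Capacity = 32 × 1,000,000 = 32,000,000 bytes.
32,000,000 / effective rate ≈ 55.56 s → 55 seconds.

55 seconds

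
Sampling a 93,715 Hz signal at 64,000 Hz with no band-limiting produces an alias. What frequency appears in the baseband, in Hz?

Nyquist = 64,000/2 = 32,000 Hz; 93,715 Hz exceeds it.
Alias = |93,715 − 1×64,000| = |93,715 − 64,000| = 29,715 Hz.

29,715 Hz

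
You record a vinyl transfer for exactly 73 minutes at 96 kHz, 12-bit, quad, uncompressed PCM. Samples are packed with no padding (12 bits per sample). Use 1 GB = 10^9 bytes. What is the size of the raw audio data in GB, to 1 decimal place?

Duration = exactly 73 minutes = 4,380 s.
Bits = 96,000 × 4,380 × 12 × 4 = 20,183,040,000 bits = 2,522,880,000 bytes.
2,522,880,000 / 1,000,000,000 = 2.5 GB.

2.5 GB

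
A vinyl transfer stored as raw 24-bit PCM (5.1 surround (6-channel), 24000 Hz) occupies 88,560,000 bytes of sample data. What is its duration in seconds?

205 seconds

Byte rate = 24,000 × 3 × 6 = 432,000 bytes/s.
Duration = 88,560,000 / 432,000 = 205 s.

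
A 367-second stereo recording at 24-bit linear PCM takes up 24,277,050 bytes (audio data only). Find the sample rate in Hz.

Bytes = sample_rate × seconds × bytes_per_sample × channels.
sample_rate = 24,277,050 / (367 × 3 × 2) = 24,277,050 / 2,202 = 11,025 Hz.

11,025 Hz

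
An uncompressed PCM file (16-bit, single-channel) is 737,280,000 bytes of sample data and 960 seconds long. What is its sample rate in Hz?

384,000 Hz

Bytes = sample_rate × seconds × bytes_per_sample × channels.
sample_rate = 737,280,000 / (960 × 2 × 1) = 737,280,000 / 1,920 = 384,000 Hz.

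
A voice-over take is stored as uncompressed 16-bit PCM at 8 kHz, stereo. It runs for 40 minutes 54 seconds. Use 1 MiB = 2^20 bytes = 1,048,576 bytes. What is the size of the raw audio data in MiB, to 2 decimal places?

74.89 MiB

Duration = 40 minutes 54 seconds = 2,454 s.
Bytes = 8,000 samples/s × 2,454 s × 2 bytes/sample × 2 ch = 78,528,000 bytes.
78,528,000 / 1,048,576 = 74.89 MiB.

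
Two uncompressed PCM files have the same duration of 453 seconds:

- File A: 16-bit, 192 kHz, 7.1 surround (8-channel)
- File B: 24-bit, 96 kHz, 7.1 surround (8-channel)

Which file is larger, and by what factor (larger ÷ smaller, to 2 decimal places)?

File A, by a factor of 1.33

File A: 192,000 × 2 × 8 = 3,072,000 bytes/s.
File B: 96,000 × 3 × 8 = 2,304,000 bytes/s.
File A is larger; ratio = 1,391,616,000 / 1,043,712,000 = 1.33.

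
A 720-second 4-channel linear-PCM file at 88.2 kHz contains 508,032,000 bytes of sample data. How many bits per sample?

Bytes per sample = 508,032,000 / (88,200 × 720 × 4) = 508,032,000 / 254,016,000 = 2.
Bit depth = 2 × 8 = 16 bits.

16 bits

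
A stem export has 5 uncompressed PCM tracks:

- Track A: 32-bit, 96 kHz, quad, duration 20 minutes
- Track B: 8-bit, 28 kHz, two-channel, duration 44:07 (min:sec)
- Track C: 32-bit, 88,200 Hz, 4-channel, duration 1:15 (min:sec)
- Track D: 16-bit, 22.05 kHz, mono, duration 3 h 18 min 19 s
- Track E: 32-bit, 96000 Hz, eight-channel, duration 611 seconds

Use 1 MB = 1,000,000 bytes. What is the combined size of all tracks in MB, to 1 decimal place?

Track A: 20 minutes = 1,200 s; 96,000 × 1,200 × 4 × 4 = 1,843,200,000 bytes.
Track B: 44:07 (min:sec) = 2,647 s; 28,000 × 2,647 × 1 × 2 = 148,232,000 bytes.
Track C: 1:15 (min:sec) = 75 s; 88,200 × 75 × 4 × 4 = 105,840,000 bytes.
Track D: 3 h 18 min 19 s = 11,899 s; 22,050 × 11,899 × 2 × 1 = 524,745,900 bytes.
Track E: 96,000 × 611 × 4 × 8 = 1,876,992,000 bytes.
Total = 4,499,009,900 bytes = 4499.0 MB.

4499.0 MB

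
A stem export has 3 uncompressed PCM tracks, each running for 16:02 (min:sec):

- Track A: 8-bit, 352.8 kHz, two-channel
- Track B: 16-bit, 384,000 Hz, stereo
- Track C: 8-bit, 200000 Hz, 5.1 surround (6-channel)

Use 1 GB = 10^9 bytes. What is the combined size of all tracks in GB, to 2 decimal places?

16:02 (min:sec) = 962 s.
Track A: 352,800 × 962 × 1 × 2 = 678,787,200 bytes.
Track B: 384,000 × 962 × 2 × 2 = 1,477,632,000 bytes.
Track C: 200,000 × 962 × 1 × 6 = 1,154,400,000 bytes.
Total = 3,310,819,200 bytes = 3.31 GB.

3.31 GB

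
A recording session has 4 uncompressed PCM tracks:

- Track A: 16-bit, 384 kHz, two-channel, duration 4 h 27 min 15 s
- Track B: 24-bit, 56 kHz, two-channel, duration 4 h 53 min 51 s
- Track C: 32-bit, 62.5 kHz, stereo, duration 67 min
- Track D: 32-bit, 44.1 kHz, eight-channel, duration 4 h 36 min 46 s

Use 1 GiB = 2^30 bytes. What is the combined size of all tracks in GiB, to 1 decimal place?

Track A: 4 h 27 min 15 s = 16,035 s; 384,000 × 16,035 × 2 × 2 = 24,629,760,000 bytes.
Track B: 4 h 53 min 51 s = 17,631 s; 56,000 × 17,631 × 3 × 2 = 5,924,016,000 bytes.
Track C: 67 min = 4,020 s; 62,500 × 4,020 × 4 × 2 = 2,010,000,000 bytes.
Track D: 4 h 36 min 46 s = 16,606 s; 44,100 × 16,606 × 4 × 8 = 23,434,387,200 bytes.
Total = 55,998,163,200 bytes = 52.2 GiB.

52.2 GiB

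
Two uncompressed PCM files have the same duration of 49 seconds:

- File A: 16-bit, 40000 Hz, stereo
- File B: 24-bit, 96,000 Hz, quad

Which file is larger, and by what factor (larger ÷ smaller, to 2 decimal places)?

File B, by a factor of 7.20

File A: 40,000 × 2 × 2 = 160,000 bytes/s.
File B: 96,000 × 3 × 4 = 1,152,000 bytes/s.
File B is larger; ratio = 56,448,000 / 7,840,000 = 7.20.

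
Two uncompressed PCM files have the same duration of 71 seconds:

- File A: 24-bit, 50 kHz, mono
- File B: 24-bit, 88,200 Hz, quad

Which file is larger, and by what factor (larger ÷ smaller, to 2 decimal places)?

File B, by a factor of 7.06

File A: 50,000 × 3 × 1 = 150,000 bytes/s.
File B: 88,200 × 3 × 4 = 1,058,400 bytes/s.
File B is larger; ratio = 75,146,400 / 10,650,000 = 7.06.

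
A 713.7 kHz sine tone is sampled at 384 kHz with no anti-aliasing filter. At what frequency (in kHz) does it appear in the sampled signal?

54.3 kHz

Nyquist = 384,000/2 = 192,000 Hz; 713,700 Hz exceeds it.
Alias = |713,700 − 2×384,000| = |713,700 − 768,000| = 54,300 Hz = 54.3 kHz.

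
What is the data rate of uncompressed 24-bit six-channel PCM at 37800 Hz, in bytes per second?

Bit rate = 37,800 × 24 × 6 = 5,443,200 bits/s.
5,443,200 / 8 = 680,400 bytes/s.

680,400 bytes/s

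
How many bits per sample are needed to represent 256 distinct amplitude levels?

log2(256) = 8.

8 bits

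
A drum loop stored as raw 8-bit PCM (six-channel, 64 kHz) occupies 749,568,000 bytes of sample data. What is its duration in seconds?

1,952 seconds

Byte rate = 64,000 × 1 × 6 = 384,000 bytes/s.
Duration = 749,568,000 / 384,000 = 1,952 s.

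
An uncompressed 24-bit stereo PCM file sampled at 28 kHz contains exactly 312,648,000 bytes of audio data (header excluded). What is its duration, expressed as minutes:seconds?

31:01

Byte rate = 28,000 × 3 × 2 = 168,000 bytes/s.
Duration = 312,648,000 / 168,000 = 1,861 s.
1,861 s = 31:01.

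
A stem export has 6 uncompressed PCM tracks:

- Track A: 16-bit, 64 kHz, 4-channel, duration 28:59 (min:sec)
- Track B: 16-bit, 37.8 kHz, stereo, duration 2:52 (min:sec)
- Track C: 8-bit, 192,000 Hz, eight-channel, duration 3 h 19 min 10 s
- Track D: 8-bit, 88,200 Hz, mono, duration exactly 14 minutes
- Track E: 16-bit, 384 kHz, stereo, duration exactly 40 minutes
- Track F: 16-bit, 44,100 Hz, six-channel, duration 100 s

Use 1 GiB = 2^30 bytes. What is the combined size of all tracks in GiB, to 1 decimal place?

Track A: 28:59 (min:sec) = 1,739 s; 64,000 × 1,739 × 2 × 4 = 890,368,000 bytes.
Track B: 2:52 (min:sec) = 172 s; 37,800 × 172 × 2 × 2 = 26,006,400 bytes.
Track C: 3 h 19 min 10 s = 11,950 s; 192,000 × 11,950 × 1 × 8 = 18,355,200,000 bytes.
Track D: exactly 14 minutes = 840 s; 88,200 × 840 × 1 × 1 = 74,088,000 bytes.
Track E: exactly 40 minutes = 2,400 s; 384,000 × 2,400 × 2 × 2 = 3,686,400,000 bytes.
Track F: 44,100 × 100 × 2 × 6 = 52,920,000 bytes.
Total = 23,084,982,400 bytes = 21.5 GiB.

21.5 GiB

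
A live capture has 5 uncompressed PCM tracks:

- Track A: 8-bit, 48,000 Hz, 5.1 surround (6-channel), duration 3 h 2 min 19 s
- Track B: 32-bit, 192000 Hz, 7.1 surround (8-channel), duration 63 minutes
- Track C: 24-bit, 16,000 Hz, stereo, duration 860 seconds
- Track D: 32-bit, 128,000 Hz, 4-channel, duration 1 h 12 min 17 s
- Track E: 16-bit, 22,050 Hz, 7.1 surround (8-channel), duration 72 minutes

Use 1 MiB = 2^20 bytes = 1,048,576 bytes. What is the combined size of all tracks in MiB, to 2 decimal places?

35155.85 MiB

Track A: 3 h 2 min 19 s = 10,939 s; 48,000 × 10,939 × 1 × 6 = 3,150,432,000 bytes.
Track B: 63 minutes = 3,780 s; 192,000 × 3,780 × 4 × 8 = 23,224,320,000 bytes.
Track C: 16,000 × 860 × 3 × 2 = 82,560,000 bytes.
Track D: 1 h 12 min 17 s = 4,337 s; 128,000 × 4,337 × 4 × 4 = 8,882,176,000 bytes.
Track E: 72 minutes = 4,320 s; 22,050 × 4,320 × 2 × 8 = 1,524,096,000 bytes.
Total = 36,863,584,000 bytes = 35155.85 MiB.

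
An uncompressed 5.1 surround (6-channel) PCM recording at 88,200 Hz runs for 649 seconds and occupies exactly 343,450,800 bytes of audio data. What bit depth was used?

Bytes per sample = 343,450,800 / (88,200 × 649 × 6) = 343,450,800 / 343,450,800 = 1.
Bit depth = 1 × 8 = 8 bits.

8 bits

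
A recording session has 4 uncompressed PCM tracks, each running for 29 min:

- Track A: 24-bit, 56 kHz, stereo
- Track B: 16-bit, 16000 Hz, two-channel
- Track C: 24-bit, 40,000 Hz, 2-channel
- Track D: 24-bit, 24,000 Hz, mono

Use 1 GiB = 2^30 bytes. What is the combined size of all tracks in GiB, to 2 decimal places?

29 min = 1,740 s.
Track A: 56,000 × 1,740 × 3 × 2 = 584,640,000 bytes.
Track B: 16,000 × 1,740 × 2 × 2 = 111,360,000 bytes.
Track C: 40,000 × 1,740 × 3 × 2 = 417,600,000 bytes.
Track D: 24,000 × 1,740 × 3 × 1 = 125,280,000 bytes.
Total = 1,238,880,000 bytes = 1.15 GiB.

1.15 GiB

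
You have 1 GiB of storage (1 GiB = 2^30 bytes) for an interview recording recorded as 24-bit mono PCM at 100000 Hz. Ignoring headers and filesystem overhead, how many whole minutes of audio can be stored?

Uncompressed byte rate = 100,000 × 3 × 1 = 300,000 bytes/s.
Capacity = 1 × 1,073,741,824 = 1,073,741,824 bytes.
1,073,741,824 / 300,000 ≈ 3579.14 s → 59 minutes.

59 minutes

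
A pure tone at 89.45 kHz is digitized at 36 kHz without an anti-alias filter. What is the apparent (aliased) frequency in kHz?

17.45 kHz

Nyquist = 36,000/2 = 18,000 Hz; 89,450 Hz exceeds it.
Alias = |89,450 − 2×36,000| = |89,450 − 72,000| = 17,450 Hz = 17.45 kHz.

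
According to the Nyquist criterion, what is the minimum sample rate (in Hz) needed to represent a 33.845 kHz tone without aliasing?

Minimum sample rate = 2 × 33,845 Hz = 67,690 Hz.

67,690 Hz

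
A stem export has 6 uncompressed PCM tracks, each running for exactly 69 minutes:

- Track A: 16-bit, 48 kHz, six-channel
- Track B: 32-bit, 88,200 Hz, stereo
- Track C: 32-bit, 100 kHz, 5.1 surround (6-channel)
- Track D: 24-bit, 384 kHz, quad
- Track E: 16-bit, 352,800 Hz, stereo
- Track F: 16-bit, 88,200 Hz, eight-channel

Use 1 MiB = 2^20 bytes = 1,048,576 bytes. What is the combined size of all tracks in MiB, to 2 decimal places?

exactly 69 minutes = 4,140 s.
Track A: 48,000 × 4,140 × 2 × 6 = 2,384,640,000 bytes.
Track B: 88,200 × 4,140 × 4 × 2 = 2,921,184,000 bytes.
Track C: 100,000 × 4,140 × 4 × 6 = 9,936,000,000 bytes.
Track D: 384,000 × 4,140 × 3 × 4 = 19,077,120,000 bytes.
Track E: 352,800 × 4,140 × 2 × 2 = 5,842,368,000 bytes.
Track F: 88,200 × 4,140 × 2 × 8 = 5,842,368,000 bytes.
Total = 46,003,680,000 bytes = 43872.53 MiB.

43872.53 MiB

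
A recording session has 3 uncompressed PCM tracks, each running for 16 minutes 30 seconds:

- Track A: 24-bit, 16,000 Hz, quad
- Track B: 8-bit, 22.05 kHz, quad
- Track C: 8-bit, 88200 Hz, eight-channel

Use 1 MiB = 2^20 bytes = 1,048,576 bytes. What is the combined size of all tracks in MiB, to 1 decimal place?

16 minutes 30 seconds = 990 s.
Track A: 16,000 × 990 × 3 × 4 = 190,080,000 bytes.
Track B: 22,050 × 990 × 1 × 4 = 87,318,000 bytes.
Track C: 88,200 × 990 × 1 × 8 = 698,544,000 bytes.
Total = 975,942,000 bytes = 930.7 MiB.

930.7 MiB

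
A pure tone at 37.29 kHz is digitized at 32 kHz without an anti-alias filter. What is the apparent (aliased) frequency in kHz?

Nyquist = 32,000/2 = 16,000 Hz; 37,290 Hz exceeds it.
Alias = |37,290 − 1×32,000| = |37,290 − 32,000| = 5,290 Hz = 5.29 kHz.

5.29 kHz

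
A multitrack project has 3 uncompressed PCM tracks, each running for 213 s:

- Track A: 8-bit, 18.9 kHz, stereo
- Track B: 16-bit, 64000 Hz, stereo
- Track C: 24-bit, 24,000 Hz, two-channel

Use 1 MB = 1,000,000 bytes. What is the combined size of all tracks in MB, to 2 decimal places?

Track A: 18,900 × 213 × 1 × 2 = 8,051,400 bytes.
Track B: 64,000 × 213 × 2 × 2 = 54,528,000 bytes.
Track C: 24,000 × 213 × 3 × 2 = 30,672,000 bytes.
Total = 93,251,400 bytes = 93.25 MB.

93.25 MB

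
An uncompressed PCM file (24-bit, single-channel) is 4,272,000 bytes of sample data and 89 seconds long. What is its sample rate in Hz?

Bytes = sample_rate × seconds × bytes_per_sample × channels.
sample_rate = 4,272,000 / (89 × 3 × 1) = 4,272,000 / 267 = 16,000 Hz.

16,000 Hz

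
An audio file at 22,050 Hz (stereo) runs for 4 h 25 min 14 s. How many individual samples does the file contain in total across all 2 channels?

701,807,400 samples

4 h 25 min 14 s = 15,914 s.
22,050 × 15,914 s × 2 ch = 701,807,400 samples.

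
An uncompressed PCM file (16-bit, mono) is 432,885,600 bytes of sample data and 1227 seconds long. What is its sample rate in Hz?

Bytes = sample_rate × seconds × bytes_per_sample × channels.
sample_rate = 432,885,600 / (1,227 × 2 × 1) = 432,885,600 / 2,454 = 176,400 Hz.

176,400 Hz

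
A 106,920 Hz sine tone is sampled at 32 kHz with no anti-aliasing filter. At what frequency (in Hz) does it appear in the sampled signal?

10,920 Hz

Nyquist = 32,000/2 = 16,000 Hz; 106,920 Hz exceeds it.
Alias = |106,920 − 3×32,000| = |106,920 − 96,000| = 10,920 Hz.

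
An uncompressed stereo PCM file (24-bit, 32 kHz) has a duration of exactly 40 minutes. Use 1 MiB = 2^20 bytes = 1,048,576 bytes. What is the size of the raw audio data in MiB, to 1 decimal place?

Duration = exactly 40 minutes = 2,400 s.
Bytes = 32,000 samples/s × 2,400 s × 3 bytes/sample × 2 ch = 460,800,000 bytes.
460,800,000 / 1,048,576 = 439.5 MiB.

439.5 MiB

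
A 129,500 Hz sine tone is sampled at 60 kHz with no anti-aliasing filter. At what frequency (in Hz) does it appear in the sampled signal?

9,500 Hz

Nyquist = 60,000/2 = 30,000 Hz; 129,500 Hz exceeds it.
Alias = |129,500 − 2×60,000| = |129,500 − 120,000| = 9,500 Hz.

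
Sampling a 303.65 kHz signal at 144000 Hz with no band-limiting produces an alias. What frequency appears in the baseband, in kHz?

15.65 kHz

Nyquist = 144,000/2 = 72,000 Hz; 303,650 Hz exceeds it.
Alias = |303,650 − 2×144,000| = |303,650 − 288,000| = 15,650 Hz = 15.65 kHz.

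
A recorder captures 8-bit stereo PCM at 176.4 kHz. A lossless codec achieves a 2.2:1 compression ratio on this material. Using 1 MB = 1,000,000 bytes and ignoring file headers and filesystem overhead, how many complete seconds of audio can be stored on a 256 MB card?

Uncompressed byte rate = 176,400 × 1 × 2 = 352,800 bytes/s.
After 2.2:1 compression, effective rate ≈ 160363.64 bytes/s.
Capacity = 256 × 1,000,000 = 256,000,000 bytes.
256,000,000 / effective rate ≈ 1596.37 s → 1,596 seconds.

1,596 seconds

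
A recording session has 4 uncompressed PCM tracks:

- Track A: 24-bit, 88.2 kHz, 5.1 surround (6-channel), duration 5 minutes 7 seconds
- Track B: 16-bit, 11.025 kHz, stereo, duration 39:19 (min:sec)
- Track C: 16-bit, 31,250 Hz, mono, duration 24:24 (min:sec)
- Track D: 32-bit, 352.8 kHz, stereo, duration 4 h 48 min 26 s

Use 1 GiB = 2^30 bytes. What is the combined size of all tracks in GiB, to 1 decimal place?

46.1 GiB

Track A: 5 minutes 7 seconds = 307 s; 88,200 × 307 × 3 × 6 = 487,393,200 bytes.
Track B: 39:19 (min:sec) = 2,359 s; 11,025 × 2,359 × 2 × 2 = 104,031,900 bytes.
Track C: 24:24 (min:sec) = 1,464 s; 31,250 × 1,464 × 2 × 1 = 91,500,000 bytes.
Track D: 4 h 48 min 26 s = 17,306 s; 352,800 × 17,306 × 4 × 2 = 48,844,454,400 bytes.
Total = 49,527,379,500 bytes = 46.1 GiB.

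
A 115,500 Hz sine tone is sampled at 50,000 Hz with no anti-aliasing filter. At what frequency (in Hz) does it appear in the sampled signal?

15,500 Hz

Nyquist = 50,000/2 = 25,000 Hz; 115,500 Hz exceeds it.
Alias = |115,500 − 2×50,000| = |115,500 − 100,000| = 15,500 Hz.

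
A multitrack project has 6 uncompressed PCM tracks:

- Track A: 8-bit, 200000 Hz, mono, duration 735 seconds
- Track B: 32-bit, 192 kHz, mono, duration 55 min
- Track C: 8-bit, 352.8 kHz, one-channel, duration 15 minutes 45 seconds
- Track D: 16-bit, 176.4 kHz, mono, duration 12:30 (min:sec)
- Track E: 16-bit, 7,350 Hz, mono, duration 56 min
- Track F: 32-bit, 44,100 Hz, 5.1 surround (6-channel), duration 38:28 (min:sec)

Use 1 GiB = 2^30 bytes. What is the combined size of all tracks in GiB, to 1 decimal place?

Track A: 200,000 × 735 × 1 × 1 = 147,000,000 bytes.
Track B: 55 min = 3,300 s; 192,000 × 3,300 × 4 × 1 = 2,534,400,000 bytes.
Track C: 15 minutes 45 seconds = 945 s; 352,800 × 945 × 1 × 1 = 333,396,000 bytes.
Track D: 12:30 (min:sec) = 750 s; 176,400 × 750 × 2 × 1 = 264,600,000 bytes.
Track E: 56 min = 3,360 s; 7,350 × 3,360 × 2 × 1 = 49,392,000 bytes.
Track F: 38:28 (min:sec) = 2,308 s; 44,100 × 2,308 × 4 × 6 = 2,442,787,200 bytes.
Total = 5,771,575,200 bytes = 5.4 GiB.

5.4 GiB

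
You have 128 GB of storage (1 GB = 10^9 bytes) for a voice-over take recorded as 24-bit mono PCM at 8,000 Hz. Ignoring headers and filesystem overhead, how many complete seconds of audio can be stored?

5,333,333 seconds

Uncompressed byte rate = 8,000 × 3 × 1 = 24,000 bytes/s.
Capacity = 128 × 1,000,000,000 = 128,000,000,000 bytes.
128,000,000,000 / 24,000 ≈ 5333333.33 s → 5,333,333 seconds.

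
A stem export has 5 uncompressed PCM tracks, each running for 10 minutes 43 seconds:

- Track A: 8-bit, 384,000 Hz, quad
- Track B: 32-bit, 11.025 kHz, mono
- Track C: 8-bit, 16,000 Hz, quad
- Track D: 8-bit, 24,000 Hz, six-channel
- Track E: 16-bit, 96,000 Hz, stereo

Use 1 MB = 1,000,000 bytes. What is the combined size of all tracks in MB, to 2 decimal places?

10 minutes 43 seconds = 643 s.
Track A: 384,000 × 643 × 1 × 4 = 987,648,000 bytes.
Track B: 11,025 × 643 × 4 × 1 = 28,356,300 bytes.
Track C: 16,000 × 643 × 1 × 4 = 41,152,000 bytes.
Track D: 24,000 × 643 × 1 × 6 = 92,592,000 bytes.
Track E: 96,000 × 643 × 2 × 2 = 246,912,000 bytes.
Total = 1,396,660,300 bytes = 1396.66 MB.

1396.66 MB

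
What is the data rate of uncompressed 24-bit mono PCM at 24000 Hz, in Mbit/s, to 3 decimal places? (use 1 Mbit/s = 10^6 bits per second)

0.576 Mbit/s

Bit rate = 24,000 × 24 × 1 = 576,000 bits/s.
= 0.576 Mbit/s.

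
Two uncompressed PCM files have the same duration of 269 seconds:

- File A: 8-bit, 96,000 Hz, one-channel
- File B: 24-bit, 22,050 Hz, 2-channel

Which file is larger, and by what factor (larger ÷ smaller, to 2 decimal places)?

File B, by a factor of 1.38

File A: 96,000 × 1 × 1 = 96,000 bytes/s.
File B: 22,050 × 3 × 2 = 132,300 bytes/s.
File B is larger; ratio = 35,588,700 / 25,824,000 = 1.38.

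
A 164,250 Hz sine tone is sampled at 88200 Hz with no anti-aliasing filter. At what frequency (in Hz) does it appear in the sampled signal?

12,150 Hz

Nyquist = 88,200/2 = 44,100 Hz; 164,250 Hz exceeds it.
Alias = |164,250 − 2×88,200| = |164,250 − 176,400| = 12,150 Hz.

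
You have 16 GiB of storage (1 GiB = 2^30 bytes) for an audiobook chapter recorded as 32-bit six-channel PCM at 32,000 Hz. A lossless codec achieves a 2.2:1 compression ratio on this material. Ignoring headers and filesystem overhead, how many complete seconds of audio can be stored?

Uncompressed byte rate = 32,000 × 4 × 6 = 768,000 bytes/s.
After 2.2:1 compression, effective rate ≈ 349090.91 bytes/s.
Capacity = 16 × 1,073,741,824 = 17,179,869,184 bytes.
17,179,869,184 / effective rate ≈ 49213.17 s → 49,213 seconds.

49,213 seconds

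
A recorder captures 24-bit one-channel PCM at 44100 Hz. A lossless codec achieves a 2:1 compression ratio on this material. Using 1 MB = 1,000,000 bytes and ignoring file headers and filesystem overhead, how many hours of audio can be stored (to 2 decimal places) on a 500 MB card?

Uncompressed byte rate = 44,100 × 3 × 1 = 132,300 bytes/s.
After 2:1 compression, effective rate ≈ 66150 bytes/s.
Capacity = 500 × 1,000,000 = 500,000,000 bytes.
500,000,000 / effective rate ≈ 7558.58 s → 2.10 hours.

2.10 hours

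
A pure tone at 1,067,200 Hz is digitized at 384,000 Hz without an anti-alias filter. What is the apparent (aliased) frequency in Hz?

84,800 Hz

Nyquist = 384,000/2 = 192,000 Hz; 1,067,200 Hz exceeds it.
Alias = |1,067,200 − 3×384,000| = |1,067,200 − 1,152,000| = 84,800 Hz.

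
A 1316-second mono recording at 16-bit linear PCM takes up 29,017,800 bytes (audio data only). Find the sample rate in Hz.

Bytes = sample_rate × seconds × bytes_per_sample × channels.
sample_rate = 29,017,800 / (1,316 × 2 × 1) = 29,017,800 / 2,632 = 11,025 Hz.

11,025 Hz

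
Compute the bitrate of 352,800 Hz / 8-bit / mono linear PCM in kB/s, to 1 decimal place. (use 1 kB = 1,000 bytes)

Bit rate = 352,800 × 8 × 1 = 2,822,400 bits/s.
2,822,400 / 8 = 352,800 B/s = 352.8 kB/s.

352.8 kB/s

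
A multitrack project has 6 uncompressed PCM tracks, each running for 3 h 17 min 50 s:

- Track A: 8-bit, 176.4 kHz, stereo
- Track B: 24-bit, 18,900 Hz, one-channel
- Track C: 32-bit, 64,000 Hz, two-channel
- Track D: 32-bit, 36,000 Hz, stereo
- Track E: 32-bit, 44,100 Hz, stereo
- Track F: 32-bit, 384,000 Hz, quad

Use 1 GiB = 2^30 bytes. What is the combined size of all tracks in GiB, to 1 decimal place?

85.2 GiB

3 h 17 min 50 s = 11,870 s.
Track A: 176,400 × 11,870 × 1 × 2 = 4,187,736,000 bytes.
Track B: 18,900 × 11,870 × 3 × 1 = 673,029,000 bytes.
Track C: 64,000 × 11,870 × 4 × 2 = 6,077,440,000 bytes.
Track D: 36,000 × 11,870 × 4 × 2 = 3,418,560,000 bytes.
Track E: 44,100 × 11,870 × 4 × 2 = 4,187,736,000 bytes.
Track F: 384,000 × 11,870 × 4 × 4 = 72,929,280,000 bytes.
Total = 91,473,781,000 bytes = 85.2 GiB.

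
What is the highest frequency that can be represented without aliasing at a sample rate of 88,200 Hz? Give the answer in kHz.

Nyquist frequency = sample rate / 2 = 88,200 / 2 = 44.1 kHz.

44.1 kHz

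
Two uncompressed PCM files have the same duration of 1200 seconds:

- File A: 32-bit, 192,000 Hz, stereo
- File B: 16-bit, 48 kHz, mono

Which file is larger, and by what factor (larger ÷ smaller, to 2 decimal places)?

File A: 192,000 × 4 × 2 = 1,536,000 bytes/s.
File B: 48,000 × 2 × 1 = 96,000 bytes/s.
File A is larger; ratio = 1,843,200,000 / 115,200,000 = 16.00.

File A, by a factor of 16.00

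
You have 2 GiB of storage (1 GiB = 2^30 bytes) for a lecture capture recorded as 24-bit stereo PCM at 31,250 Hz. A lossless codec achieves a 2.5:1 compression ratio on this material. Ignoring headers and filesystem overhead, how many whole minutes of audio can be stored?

477 minutes

Uncompressed byte rate = 31,250 × 3 × 2 = 187,500 bytes/s.
After 2.5:1 compression, effective rate ≈ 75000 bytes/s.
Capacity = 2 × 1,073,741,824 = 2,147,483,648 bytes.
2,147,483,648 / effective rate ≈ 28633.12 s → 477 minutes.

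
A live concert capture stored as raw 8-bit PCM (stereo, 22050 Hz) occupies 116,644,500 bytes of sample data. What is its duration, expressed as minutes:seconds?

44:05

Byte rate = 22,050 × 1 × 2 = 44,100 bytes/s.
Duration = 116,644,500 / 44,100 = 2,645 s.
2,645 s = 44:05.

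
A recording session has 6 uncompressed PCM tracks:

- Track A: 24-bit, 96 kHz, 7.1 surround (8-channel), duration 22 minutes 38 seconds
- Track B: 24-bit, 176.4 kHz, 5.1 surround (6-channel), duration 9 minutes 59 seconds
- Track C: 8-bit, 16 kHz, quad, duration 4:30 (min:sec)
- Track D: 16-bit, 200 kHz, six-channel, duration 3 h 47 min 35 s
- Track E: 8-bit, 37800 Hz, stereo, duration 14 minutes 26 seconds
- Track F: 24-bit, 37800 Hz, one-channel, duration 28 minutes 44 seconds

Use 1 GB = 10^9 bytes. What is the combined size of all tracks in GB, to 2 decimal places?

38.08 GB

Track A: 22 minutes 38 seconds = 1,358 s; 96,000 × 1,358 × 3 × 8 = 3,128,832,000 bytes.
Track B: 9 minutes 59 seconds = 599 s; 176,400 × 599 × 3 × 6 = 1,901,944,800 bytes.
Track C: 4:30 (min:sec) = 270 s; 16,000 × 270 × 1 × 4 = 17,280,000 bytes.
Track D: 3 h 47 min 35 s = 13,655 s; 200,000 × 13,655 × 2 × 6 = 32,772,000,000 bytes.
Track E: 14 minutes 26 seconds = 866 s; 37,800 × 866 × 1 × 2 = 65,469,600 bytes.
Track F: 28 minutes 44 seconds = 1,724 s; 37,800 × 1,724 × 3 × 1 = 195,501,600 bytes.
Total = 38,081,028,000 bytes = 38.08 GB.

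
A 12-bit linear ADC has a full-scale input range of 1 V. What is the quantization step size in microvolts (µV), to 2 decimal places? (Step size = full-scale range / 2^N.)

1 V / 2^12 = 1 / 4,096 V = 244.14 µV.

244.14 µV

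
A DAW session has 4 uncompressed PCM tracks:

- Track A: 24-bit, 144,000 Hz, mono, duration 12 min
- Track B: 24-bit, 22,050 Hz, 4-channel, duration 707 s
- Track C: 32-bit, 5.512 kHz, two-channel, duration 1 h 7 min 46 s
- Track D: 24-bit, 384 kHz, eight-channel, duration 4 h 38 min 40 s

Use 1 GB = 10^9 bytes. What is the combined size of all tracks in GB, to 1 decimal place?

154.8 GB

Track A: 12 min = 720 s; 144,000 × 720 × 3 × 1 = 311,040,000 bytes.
Track B: 22,050 × 707 × 3 × 4 = 187,072,200 bytes.
Track C: 1 h 7 min 46 s = 4,066 s; 5,512 × 4,066 × 4 × 2 = 179,294,336 bytes.
Track D: 4 h 38 min 40 s = 16,720 s; 384,000 × 16,720 × 3 × 8 = 154,091,520,000 bytes.
Total = 154,768,926,536 bytes = 154.8 GB.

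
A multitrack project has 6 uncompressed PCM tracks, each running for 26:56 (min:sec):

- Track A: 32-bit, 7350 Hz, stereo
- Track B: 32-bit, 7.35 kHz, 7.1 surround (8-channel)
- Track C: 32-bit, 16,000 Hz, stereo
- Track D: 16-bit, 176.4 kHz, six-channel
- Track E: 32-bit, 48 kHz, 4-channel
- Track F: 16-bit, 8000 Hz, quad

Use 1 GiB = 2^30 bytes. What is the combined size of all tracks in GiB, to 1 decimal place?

5.1 GiB

26:56 (min:sec) = 1,616 s.
Track A: 7,350 × 1,616 × 4 × 2 = 95,020,800 bytes.
Track B: 7,350 × 1,616 × 4 × 8 = 380,083,200 bytes.
Track C: 16,000 × 1,616 × 4 × 2 = 206,848,000 bytes.
Track D: 176,400 × 1,616 × 2 × 6 = 3,420,748,800 bytes.
Track E: 48,000 × 1,616 × 4 × 4 = 1,241,088,000 bytes.
Track F: 8,000 × 1,616 × 2 × 4 = 103,424,000 bytes.
Total = 5,447,212,800 bytes = 5.1 GiB.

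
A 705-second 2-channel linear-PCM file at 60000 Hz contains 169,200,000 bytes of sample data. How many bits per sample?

16 bits

Bytes per sample = 169,200,000 / (60,000 × 705 × 2) = 169,200,000 / 84,600,000 = 2.
Bit depth = 2 × 8 = 16 bits.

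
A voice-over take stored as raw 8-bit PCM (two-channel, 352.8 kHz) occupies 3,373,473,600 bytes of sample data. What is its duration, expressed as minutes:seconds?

Byte rate = 352,800 × 1 × 2 = 705,600 bytes/s.
Duration = 3,373,473,600 / 705,600 = 4,781 s.
4,781 s = 79:41.

79:41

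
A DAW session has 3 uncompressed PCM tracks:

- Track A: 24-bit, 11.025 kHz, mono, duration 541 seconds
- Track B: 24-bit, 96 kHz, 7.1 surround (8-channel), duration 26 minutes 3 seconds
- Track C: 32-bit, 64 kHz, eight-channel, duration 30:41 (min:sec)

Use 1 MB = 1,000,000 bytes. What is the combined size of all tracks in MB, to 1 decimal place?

Track A: 11,025 × 541 × 3 × 1 = 17,893,575 bytes.
Track B: 26 minutes 3 seconds = 1,563 s; 96,000 × 1,563 × 3 × 8 = 3,601,152,000 bytes.
Track C: 30:41 (min:sec) = 1,841 s; 64,000 × 1,841 × 4 × 8 = 3,770,368,000 bytes.
Total = 7,389,413,575 bytes = 7389.4 MB.

7389.4 MB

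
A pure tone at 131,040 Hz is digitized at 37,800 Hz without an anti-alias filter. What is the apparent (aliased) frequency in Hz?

17,640 Hz

Nyquist = 37,800/2 = 18,900 Hz; 131,040 Hz exceeds it.
Alias = |131,040 − 3×37,800| = |131,040 − 113,400| = 17,640 Hz.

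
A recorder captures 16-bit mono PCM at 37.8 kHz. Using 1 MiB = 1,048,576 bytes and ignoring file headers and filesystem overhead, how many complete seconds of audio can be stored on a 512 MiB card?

7,101 seconds

Uncompressed byte rate = 37,800 × 2 × 1 = 75,600 bytes/s.
Capacity = 512 × 1,048,576 = 536,870,912 bytes.
536,870,912 / 75,600 ≈ 7101.47 s → 7,101 seconds.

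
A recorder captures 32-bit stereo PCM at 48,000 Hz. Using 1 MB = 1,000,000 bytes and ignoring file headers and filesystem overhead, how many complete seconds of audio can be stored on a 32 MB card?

Uncompressed byte rate = 48,000 × 4 × 2 = 384,000 bytes/s.
Capacity = 32 × 1,000,000 = 32,000,000 bytes.
32,000,000 / 384,000 ≈ 83.33 s → 83 seconds.

83 seconds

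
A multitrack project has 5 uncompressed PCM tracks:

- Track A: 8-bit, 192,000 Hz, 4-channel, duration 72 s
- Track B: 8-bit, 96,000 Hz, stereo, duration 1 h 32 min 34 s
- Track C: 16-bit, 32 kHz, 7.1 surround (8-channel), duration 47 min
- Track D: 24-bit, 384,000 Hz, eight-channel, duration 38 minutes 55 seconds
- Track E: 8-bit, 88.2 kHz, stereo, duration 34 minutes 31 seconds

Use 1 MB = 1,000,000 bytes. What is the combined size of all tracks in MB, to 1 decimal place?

Track A: 192,000 × 72 × 1 × 4 = 55,296,000 bytes.
Track B: 1 h 32 min 34 s = 5,554 s; 96,000 × 5,554 × 1 × 2 = 1,066,368,000 bytes.
Track C: 47 min = 2,820 s; 32,000 × 2,820 × 2 × 8 = 1,443,840,000 bytes.
Track D: 38 minutes 55 seconds = 2,335 s; 384,000 × 2,335 × 3 × 8 = 21,519,360,000 bytes.
Track E: 34 minutes 31 seconds = 2,071 s; 88,200 × 2,071 × 1 × 2 = 365,324,400 bytes.
Total = 24,450,188,400 bytes = 24450.2 MB.

24450.2 MB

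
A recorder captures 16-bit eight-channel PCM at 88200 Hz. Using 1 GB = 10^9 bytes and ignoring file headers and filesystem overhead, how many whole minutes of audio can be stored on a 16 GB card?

188 minutes

Uncompressed byte rate = 88,200 × 2 × 8 = 1,411,200 bytes/s.
Capacity = 16 × 1,000,000,000 = 16,000,000,000 bytes.
16,000,000,000 / 1,411,200 ≈ 11337.87 s → 188 minutes.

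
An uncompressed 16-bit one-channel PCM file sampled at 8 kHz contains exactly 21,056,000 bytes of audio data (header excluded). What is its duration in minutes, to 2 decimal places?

Byte rate = 8,000 × 2 × 1 = 16,000 bytes/s.
Duration = 21,056,000 / 16,000 = 1,316 s.
1,316 s / 60 = 21.93 minutes.

21.93 minutes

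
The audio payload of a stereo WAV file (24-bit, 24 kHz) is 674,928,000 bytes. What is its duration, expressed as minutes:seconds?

Byte rate = 24,000 × 3 × 2 = 144,000 bytes/s.
Duration = 674,928,000 / 144,000 = 4,687 s.
4,687 s = 78:07.

78:07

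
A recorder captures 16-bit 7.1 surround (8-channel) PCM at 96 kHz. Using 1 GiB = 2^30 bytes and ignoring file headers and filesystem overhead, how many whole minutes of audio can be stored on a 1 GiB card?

Uncompressed byte rate = 96,000 × 2 × 8 = 1,536,000 bytes/s.
Capacity = 1 × 1,073,741,824 = 1,073,741,824 bytes.
1,073,741,824 / 1,536,000 ≈ 699.05 s → 11 minutes.

11 minutes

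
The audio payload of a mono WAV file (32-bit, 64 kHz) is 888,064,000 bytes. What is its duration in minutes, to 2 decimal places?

57.82 minutes

Byte rate = 64,000 × 4 × 1 = 256,000 bytes/s.
Duration = 888,064,000 / 256,000 = 3,469 s.
3,469 s / 60 = 57.82 minutes.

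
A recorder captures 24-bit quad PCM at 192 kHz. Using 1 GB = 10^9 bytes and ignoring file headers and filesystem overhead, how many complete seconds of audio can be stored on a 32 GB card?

13,888 seconds

Uncompressed byte rate = 192,000 × 3 × 4 = 2,304,000 bytes/s.
Capacity = 32 × 1,000,000,000 = 32,000,000,000 bytes.
32,000,000,000 / 2,304,000 ≈ 13888.89 s → 13,888 seconds.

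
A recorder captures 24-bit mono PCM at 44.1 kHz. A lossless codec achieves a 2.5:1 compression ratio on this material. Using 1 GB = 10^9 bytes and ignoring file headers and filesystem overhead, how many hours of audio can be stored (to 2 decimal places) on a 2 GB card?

10.50 hours

Uncompressed byte rate = 44,100 × 3 × 1 = 132,300 bytes/s.
After 2.5:1 compression, effective rate ≈ 52920 bytes/s.
Capacity = 2 × 1,000,000,000 = 2,000,000,000 bytes.
2,000,000,000 / effective rate ≈ 37792.89 s → 10.50 hours.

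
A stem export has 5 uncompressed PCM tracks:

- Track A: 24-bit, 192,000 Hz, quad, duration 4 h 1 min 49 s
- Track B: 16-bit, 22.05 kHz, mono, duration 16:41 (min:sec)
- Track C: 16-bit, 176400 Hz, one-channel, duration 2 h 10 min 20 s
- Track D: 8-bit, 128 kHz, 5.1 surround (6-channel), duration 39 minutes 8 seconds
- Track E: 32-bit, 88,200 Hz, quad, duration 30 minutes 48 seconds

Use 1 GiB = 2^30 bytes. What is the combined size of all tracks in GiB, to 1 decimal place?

37.9 GiB

Track A: 4 h 1 min 49 s = 14,509 s; 192,000 × 14,509 × 3 × 4 = 33,428,736,000 bytes.
Track B: 16:41 (min:sec) = 1,001 s; 22,050 × 1,001 × 2 × 1 = 44,144,100 bytes.
Track C: 2 h 10 min 20 s = 7,820 s; 176,400 × 7,820 × 2 × 1 = 2,758,896,000 bytes.
Track D: 39 minutes 8 seconds = 2,348 s; 128,000 × 2,348 × 1 × 6 = 1,803,264,000 bytes.
Track E: 30 minutes 48 seconds = 1,848 s; 88,200 × 1,848 × 4 × 4 = 2,607,897,600 bytes.
Total = 40,642,937,700 bytes = 37.9 GiB.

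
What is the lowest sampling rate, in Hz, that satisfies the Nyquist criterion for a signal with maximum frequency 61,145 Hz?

122,290 Hz

Minimum sample rate = 2 × 61,145 Hz = 122,290 Hz.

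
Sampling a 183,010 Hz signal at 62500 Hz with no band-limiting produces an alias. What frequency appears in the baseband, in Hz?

4,490 Hz

Nyquist = 62,500/2 = 31,250 Hz; 183,010 Hz exceeds it.
Alias = |183,010 − 3×62,500| = |183,010 − 187,500| = 4,490 Hz.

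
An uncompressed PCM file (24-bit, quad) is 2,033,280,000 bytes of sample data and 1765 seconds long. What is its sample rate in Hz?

Bytes = sample_rate × seconds × bytes_per_sample × channels.
sample_rate = 2,033,280,000 / (1,765 × 3 × 4) = 2,033,280,000 / 21,180 = 96,000 Hz.

96,000 Hz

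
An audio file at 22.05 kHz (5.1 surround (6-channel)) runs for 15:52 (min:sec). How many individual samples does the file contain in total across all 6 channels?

15:52 (min:sec) = 952 s.
22,050 × 952 s × 6 ch = 125,949,600 samples.

125,949,600 samples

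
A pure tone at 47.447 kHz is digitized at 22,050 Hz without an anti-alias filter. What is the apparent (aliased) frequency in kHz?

3.347 kHz

Nyquist = 22,050/2 = 11,025 Hz; 47,447 Hz exceeds it.
Alias = |47,447 − 2×22,050| = |47,447 − 44,100| = 3,347 Hz = 3.347 kHz.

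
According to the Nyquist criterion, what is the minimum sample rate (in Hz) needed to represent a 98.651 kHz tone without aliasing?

Minimum sample rate = 2 × 98,651 Hz = 197,302 Hz.

197,302 Hz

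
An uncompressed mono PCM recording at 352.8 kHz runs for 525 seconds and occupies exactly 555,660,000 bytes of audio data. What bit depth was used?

24 bits

Bytes per sample = 555,660,000 / (352,800 × 525 × 1) = 555,660,000 / 185,220,000 = 3.
Bit depth = 3 × 8 = 24 bits.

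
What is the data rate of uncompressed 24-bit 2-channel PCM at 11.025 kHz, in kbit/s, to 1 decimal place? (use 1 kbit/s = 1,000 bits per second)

Bit rate = 11,025 × 24 × 2 = 529,200 bits/s.
= 529.2 kbit/s.

529.2 kbit/s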